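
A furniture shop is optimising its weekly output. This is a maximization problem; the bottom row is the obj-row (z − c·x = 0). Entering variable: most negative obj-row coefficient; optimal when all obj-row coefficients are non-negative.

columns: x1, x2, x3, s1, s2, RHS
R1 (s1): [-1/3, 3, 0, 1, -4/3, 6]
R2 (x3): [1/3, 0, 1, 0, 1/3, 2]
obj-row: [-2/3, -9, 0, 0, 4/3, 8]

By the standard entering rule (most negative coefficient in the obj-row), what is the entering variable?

x2

Negative obj-row entries: x1: -2/3, x2: -9.
The most negative is -9 in column x2, so x2 enters.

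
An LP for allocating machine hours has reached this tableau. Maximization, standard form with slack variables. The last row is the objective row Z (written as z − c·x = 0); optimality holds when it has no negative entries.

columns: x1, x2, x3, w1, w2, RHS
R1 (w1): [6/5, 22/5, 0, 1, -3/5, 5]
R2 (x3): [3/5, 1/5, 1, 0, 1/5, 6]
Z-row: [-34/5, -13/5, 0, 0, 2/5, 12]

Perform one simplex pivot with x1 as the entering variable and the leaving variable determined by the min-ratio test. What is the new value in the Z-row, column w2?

-3

Ratio test on column x1 — row 1: 5/(6/5) = 25/6; row 2: 6/(3/5) = 10. Minimum is 25/6 at row 1 (w1 leaves); pivot element 6/5.
Divide row 1 by 6/5; eliminate column x1 from the other rows.
Z-row update in column w2: 2/5 − (-34/5)·(-1/2) = -3.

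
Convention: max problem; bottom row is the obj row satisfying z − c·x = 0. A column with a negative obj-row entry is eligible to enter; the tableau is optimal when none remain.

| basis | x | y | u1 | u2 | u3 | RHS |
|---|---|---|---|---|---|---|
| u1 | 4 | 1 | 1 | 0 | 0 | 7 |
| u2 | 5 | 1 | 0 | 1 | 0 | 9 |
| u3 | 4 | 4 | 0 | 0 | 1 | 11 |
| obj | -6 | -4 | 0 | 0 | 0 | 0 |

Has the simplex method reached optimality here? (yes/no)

no

The obj-row has a negative entry -6 in column x, so it is not optimal.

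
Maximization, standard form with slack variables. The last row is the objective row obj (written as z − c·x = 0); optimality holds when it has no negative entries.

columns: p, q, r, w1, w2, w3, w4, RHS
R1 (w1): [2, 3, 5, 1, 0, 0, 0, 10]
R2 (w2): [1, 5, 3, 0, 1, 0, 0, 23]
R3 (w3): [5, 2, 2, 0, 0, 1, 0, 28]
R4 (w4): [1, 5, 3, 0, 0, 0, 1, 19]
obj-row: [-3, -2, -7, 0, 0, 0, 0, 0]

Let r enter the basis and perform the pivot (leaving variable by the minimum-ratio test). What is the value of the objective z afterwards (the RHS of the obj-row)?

Ratio test on column r — row 1: 10/5 = 2; row 2: 23/3 = 23/3; row 3: 28/2 = 14; row 4: 19/3 = 19/3. Minimum is 2 at row 1 (w1 leaves); pivot element 5.
Pivot on row 1; the obj-row RHS becomes 0 − (-7)·2 = 14.

14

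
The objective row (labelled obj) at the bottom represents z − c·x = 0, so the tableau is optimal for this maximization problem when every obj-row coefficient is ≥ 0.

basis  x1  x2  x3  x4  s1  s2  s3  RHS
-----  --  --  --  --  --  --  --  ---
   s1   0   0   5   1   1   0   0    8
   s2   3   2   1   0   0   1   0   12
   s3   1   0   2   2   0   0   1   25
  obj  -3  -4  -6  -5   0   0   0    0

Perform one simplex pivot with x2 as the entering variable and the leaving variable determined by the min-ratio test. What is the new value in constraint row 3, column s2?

0

Ratio test on column x2 — row 1: entry 0 ≤ 0; row 2: 12/2 = 6; row 3: entry 0 ≤ 0. Minimum is 6 at row 2 (s2 leaves); pivot element 2.
Divide row 2 by 2; eliminate column x2 from the other rows.
Row 3 update in column s2: 0 − 0·(1/2) = 0.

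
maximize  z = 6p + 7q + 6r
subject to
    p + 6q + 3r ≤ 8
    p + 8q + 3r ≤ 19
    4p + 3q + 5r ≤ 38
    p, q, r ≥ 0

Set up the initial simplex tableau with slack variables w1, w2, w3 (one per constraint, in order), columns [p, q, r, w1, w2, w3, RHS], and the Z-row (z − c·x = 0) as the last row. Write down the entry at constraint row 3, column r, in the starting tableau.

5

Constraint 3 has coefficient 5 on r.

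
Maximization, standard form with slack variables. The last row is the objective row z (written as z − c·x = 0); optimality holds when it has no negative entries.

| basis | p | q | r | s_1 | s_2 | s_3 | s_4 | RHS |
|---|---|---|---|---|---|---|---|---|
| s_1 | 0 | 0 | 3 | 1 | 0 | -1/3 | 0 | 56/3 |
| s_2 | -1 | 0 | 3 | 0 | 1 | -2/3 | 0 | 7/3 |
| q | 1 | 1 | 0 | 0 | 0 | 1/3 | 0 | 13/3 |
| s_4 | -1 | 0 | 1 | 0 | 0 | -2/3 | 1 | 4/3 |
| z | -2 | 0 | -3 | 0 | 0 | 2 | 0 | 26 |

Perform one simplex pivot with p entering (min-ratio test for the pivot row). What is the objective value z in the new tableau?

104/3

Ratio test on column p — row 1: entry 0 ≤ 0; row 2: entry -1 ≤ 0; row 3: (13/3)/1 = 13/3; row 4: entry -1 ≤ 0. Minimum is 13/3 at row 3 (q leaves); pivot element 1.
Pivot on row 3; the z-row RHS becomes 26 − (-2)·(13/3) = 104/3.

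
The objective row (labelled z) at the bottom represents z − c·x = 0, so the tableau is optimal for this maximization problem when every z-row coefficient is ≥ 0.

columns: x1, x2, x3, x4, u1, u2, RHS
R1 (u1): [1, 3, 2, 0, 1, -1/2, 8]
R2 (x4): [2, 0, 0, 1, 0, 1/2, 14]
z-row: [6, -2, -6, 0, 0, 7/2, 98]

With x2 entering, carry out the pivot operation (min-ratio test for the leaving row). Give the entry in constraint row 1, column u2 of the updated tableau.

Ratio test on column x2 — row 1: 8/3 = 8/3; row 2: entry 0 ≤ 0. Minimum is 8/3 at row 1 (u1 leaves); pivot element 3.
Divide row 1 by 3; eliminate column x2 from the other rows.
In the new row 1, the u2 entry is the old entry divided by the pivot: (-1/2)/3 = -1/6.

-1/6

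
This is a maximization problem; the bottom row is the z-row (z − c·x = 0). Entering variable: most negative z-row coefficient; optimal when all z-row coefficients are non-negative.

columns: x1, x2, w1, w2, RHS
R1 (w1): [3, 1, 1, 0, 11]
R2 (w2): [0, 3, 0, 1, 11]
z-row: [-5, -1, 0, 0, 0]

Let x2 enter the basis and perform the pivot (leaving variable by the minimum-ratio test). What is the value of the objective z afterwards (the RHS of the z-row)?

11/3

Ratio test on column x2 — row 1: 11/1 = 11; row 2: 11/3 = 11/3. Minimum is 11/3 at row 2 (w2 leaves); pivot element 3.
Pivot on row 2; the z-row RHS becomes 0 − (-1)·(11/3) = 11/3.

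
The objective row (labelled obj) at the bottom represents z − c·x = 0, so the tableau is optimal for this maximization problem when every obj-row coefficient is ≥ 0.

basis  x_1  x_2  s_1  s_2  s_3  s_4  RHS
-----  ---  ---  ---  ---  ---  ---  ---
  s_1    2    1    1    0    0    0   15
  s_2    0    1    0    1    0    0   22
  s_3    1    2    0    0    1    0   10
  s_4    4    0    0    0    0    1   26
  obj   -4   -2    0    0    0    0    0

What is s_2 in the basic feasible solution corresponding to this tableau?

22

s_2 is basic (row 2); its value is the RHS of that row, 22.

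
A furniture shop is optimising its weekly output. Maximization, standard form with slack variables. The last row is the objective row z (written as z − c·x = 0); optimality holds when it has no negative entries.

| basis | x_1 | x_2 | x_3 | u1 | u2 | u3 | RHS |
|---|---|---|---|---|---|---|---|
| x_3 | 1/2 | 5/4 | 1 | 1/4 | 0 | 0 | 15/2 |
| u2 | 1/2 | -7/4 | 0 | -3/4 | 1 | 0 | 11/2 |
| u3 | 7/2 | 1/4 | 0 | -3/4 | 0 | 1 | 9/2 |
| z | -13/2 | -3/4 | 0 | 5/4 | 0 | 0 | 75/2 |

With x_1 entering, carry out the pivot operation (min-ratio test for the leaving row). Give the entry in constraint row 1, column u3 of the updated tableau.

-1/7

Ratio test on column x_1 — row 1: (15/2)/(1/2) = 15; row 2: (11/2)/(1/2) = 11; row 3: (9/2)/(7/2) = 9/7. Minimum is 9/7 at row 3 (u3 leaves); pivot element 7/2.
Divide row 3 by 7/2; eliminate column x_1 from the other rows.
Row 1 update in column u3: 0 − (1/2)·(2/7) = -1/7.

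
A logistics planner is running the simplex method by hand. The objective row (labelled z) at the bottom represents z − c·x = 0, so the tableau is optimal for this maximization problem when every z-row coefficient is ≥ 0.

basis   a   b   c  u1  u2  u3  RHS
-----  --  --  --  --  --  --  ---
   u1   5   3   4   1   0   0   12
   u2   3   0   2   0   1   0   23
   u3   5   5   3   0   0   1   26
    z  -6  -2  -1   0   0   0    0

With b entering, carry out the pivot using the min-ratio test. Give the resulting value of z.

8

Ratio test on column b — row 1: 12/3 = 4; row 2: entry 0 ≤ 0; row 3: 26/5 = 26/5. Minimum is 4 at row 1 (u1 leaves); pivot element 3.
Pivot on row 1; the z-row RHS becomes 0 − (-2)·4 = 8.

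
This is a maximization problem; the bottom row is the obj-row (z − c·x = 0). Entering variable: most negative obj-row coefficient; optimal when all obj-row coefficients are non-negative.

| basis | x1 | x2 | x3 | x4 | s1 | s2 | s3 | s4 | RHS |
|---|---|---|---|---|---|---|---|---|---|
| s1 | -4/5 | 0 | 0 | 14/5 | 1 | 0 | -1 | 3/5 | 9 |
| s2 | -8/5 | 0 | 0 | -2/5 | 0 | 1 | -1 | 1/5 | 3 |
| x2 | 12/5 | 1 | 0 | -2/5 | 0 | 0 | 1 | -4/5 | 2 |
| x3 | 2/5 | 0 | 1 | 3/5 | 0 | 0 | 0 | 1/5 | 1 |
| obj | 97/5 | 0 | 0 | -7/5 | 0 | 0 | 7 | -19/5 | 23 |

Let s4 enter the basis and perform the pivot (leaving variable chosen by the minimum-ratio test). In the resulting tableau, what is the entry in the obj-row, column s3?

Ratio test on column s4 — row 1: 9/(3/5) = 15; row 2: 3/(1/5) = 15; row 3: entry -4/5 ≤ 0; row 4: 1/(1/5) = 5. Minimum is 5 at row 4 (x3 leaves); pivot element 1/5.
Divide row 4 by 1/5; eliminate column s4 from the other rows.
obj-row update in column s3: 7 − (-19/5)·0 = 7.

7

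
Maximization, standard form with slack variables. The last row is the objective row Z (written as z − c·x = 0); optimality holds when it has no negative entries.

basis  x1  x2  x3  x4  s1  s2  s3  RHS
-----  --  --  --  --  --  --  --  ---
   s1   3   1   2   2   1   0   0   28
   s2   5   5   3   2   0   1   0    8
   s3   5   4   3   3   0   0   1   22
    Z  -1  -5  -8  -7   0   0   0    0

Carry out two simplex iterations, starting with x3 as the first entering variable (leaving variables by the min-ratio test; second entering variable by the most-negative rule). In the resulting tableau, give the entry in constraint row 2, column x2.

Ratio test on column x3 — row 1: 28/2 = 14; row 2: 8/3 = 8/3; row 3: 22/3 = 22/3. Minimum is 8/3 at row 2 (s2 leaves); pivot element 3.
Divide row 2 by 3; eliminate column x3 from the other rows.
Second iteration: most negative Z-row entry is -5/3 in column x4, so x4 enters.
Ratio test on column x4 — row 1: (68/3)/(2/3) = 34; row 2: (8/3)/(2/3) = 4; row 3: 14/1 = 14. Minimum is 4 at row 2 (x3 leaves); pivot element 2/3.
Divide row 2 by 2/3; eliminate column x4 from the other rows.
After both pivots, the entry at constraint row 2, column x2 is 5/2.

5/2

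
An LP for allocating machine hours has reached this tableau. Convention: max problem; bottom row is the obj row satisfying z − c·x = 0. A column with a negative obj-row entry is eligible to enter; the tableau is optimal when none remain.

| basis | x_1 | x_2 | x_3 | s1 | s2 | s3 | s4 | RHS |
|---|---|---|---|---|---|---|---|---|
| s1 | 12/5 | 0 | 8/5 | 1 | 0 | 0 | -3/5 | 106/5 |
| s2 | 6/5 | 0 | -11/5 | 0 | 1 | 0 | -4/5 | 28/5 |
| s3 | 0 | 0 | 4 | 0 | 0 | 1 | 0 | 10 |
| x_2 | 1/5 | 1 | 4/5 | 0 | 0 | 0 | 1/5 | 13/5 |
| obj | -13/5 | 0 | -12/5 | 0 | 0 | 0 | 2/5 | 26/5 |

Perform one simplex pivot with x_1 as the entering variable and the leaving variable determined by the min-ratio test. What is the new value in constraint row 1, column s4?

1

Ratio test on column x_1 — row 1: (106/5)/(12/5) = 53/6; row 2: (28/5)/(6/5) = 14/3; row 3: entry 0 ≤ 0; row 4: (13/5)/(1/5) = 13. Minimum is 14/3 at row 2 (s2 leaves); pivot element 6/5.
Divide row 2 by 6/5; eliminate column x_1 from the other rows.
Row 1 update in column s4: -3/5 − (12/5)·(-2/3) = 1.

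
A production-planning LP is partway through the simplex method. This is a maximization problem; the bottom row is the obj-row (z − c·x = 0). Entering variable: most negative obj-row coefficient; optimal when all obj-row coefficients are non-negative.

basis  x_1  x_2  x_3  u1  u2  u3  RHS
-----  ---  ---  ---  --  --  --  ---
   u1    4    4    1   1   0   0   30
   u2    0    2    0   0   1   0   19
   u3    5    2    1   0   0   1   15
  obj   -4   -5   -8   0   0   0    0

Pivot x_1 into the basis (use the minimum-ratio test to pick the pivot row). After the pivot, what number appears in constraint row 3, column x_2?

Ratio test on column x_1 — row 1: 30/4 = 15/2; row 2: entry 0 ≤ 0; row 3: 15/5 = 3. Minimum is 3 at row 3 (u3 leaves); pivot element 5.
Divide row 3 by 5; eliminate column x_1 from the other rows.
In the new row 3, the x_2 entry is the old entry divided by the pivot: 2/5 = 2/5.

2/5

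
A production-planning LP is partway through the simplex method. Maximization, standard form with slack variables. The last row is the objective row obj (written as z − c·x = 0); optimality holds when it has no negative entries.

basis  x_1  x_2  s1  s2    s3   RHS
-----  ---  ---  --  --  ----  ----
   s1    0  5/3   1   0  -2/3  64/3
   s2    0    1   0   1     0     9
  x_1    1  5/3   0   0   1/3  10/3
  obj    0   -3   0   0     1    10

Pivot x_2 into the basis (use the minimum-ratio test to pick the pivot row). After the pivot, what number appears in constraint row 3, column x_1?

3/5

Ratio test on column x_2 — row 1: (64/3)/(5/3) = 64/5; row 2: 9/1 = 9; row 3: (10/3)/(5/3) = 2. Minimum is 2 at row 3 (x_1 leaves); pivot element 5/3.
Divide row 3 by 5/3; eliminate column x_2 from the other rows.
In the new row 3, the x_1 entry is the old entry divided by the pivot: 1/(5/3) = 3/5.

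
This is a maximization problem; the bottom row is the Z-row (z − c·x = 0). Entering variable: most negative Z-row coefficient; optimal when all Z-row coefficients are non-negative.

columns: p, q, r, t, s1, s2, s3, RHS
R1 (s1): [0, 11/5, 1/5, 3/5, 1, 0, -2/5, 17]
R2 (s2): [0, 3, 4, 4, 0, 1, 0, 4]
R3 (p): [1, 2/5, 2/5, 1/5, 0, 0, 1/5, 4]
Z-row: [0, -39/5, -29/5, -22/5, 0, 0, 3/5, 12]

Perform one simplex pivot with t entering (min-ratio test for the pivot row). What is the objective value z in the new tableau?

Ratio test on column t — row 1: 17/(3/5) = 85/3; row 2: 4/4 = 1; row 3: 4/(1/5) = 20. Minimum is 1 at row 2 (s2 leaves); pivot element 4.
Pivot on row 2; the Z-row RHS becomes 12 − (-22/5)·1 = 82/5.

82/5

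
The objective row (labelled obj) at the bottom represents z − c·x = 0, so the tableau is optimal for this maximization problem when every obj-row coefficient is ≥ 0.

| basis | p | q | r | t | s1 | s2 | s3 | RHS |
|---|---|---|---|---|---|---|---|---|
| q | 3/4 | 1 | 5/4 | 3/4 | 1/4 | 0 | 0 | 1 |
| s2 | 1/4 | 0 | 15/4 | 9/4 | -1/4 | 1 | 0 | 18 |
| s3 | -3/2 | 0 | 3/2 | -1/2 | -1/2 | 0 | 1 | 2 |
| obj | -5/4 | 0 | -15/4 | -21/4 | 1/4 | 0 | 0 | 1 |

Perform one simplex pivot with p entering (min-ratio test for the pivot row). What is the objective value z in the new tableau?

8/3

Ratio test on column p — row 1: 1/(3/4) = 4/3; row 2: 18/(1/4) = 72; row 3: entry -3/2 ≤ 0. Minimum is 4/3 at row 1 (q leaves); pivot element 3/4.
Pivot on row 1; the obj-row RHS becomes 1 − (-5/4)·(4/3) = 8/3.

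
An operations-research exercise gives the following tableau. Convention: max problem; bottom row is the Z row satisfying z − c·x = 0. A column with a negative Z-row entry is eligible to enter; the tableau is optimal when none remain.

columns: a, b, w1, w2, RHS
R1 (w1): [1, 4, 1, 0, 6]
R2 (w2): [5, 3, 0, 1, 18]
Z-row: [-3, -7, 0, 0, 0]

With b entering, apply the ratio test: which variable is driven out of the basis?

Column b entries and ratios — w1: 6/4 = 3/2; w2: 18/3 = 6.
Smallest ratio is 3/2 in the row of w1, so w1 leaves.

w1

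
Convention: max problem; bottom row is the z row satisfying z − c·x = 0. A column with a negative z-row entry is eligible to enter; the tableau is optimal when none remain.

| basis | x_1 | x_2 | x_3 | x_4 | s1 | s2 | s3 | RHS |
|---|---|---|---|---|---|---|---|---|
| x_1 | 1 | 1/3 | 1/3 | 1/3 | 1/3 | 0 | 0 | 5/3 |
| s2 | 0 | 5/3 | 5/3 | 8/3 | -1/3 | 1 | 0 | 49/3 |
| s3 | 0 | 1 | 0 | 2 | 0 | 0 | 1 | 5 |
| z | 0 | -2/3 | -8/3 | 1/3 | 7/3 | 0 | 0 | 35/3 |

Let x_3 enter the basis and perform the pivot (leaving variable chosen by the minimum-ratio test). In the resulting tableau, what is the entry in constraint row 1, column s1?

Ratio test on column x_3 — row 1: (5/3)/(1/3) = 5; row 2: (49/3)/(5/3) = 49/5; row 3: entry 0 ≤ 0. Minimum is 5 at row 1 (x_1 leaves); pivot element 1/3.
Divide row 1 by 1/3; eliminate column x_3 from the other rows.
In the new row 1, the s1 entry is the old entry divided by the pivot: (1/3)/(1/3) = 1.

1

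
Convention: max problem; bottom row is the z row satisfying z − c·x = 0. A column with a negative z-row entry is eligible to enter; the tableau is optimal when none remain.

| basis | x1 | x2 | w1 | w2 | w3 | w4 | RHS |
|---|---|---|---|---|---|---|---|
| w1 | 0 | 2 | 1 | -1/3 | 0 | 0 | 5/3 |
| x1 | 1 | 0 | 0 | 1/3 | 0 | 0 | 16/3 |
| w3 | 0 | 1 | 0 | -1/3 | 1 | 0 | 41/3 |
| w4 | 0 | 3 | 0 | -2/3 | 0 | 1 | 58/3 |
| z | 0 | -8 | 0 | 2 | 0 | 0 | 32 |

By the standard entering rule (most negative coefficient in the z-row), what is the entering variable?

x2

Negative z-row entries: x2: -8.
The most negative is -8 in column x2, so x2 enters.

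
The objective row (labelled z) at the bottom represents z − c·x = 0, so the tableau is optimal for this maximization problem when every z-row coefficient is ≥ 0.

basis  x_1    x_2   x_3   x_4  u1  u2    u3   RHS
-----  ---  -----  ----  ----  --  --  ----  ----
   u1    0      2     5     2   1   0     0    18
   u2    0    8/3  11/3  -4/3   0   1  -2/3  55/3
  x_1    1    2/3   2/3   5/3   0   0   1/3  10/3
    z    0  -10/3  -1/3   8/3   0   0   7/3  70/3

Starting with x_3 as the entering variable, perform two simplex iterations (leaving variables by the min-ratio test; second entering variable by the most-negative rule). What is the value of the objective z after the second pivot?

32

Ratio test on column x_3 — row 1: 18/5 = 18/5; row 2: (55/3)/(11/3) = 5; row 3: (10/3)/(2/3) = 5. Minimum is 18/5 at row 1 (u1 leaves); pivot element 5.
Pivot on row 1; the z-row RHS becomes 70/3 − (-1/3)·(18/5) = 368/15.
Next entering variable (most negative z-row entry -16/5): x_2.
Ratio test on column x_2 — row 1: (18/5)/(2/5) = 9; row 2: (77/15)/(6/5) = 77/18; row 3: (14/15)/(2/5) = 7/3. Minimum is 7/3 at row 3 (x_1 leaves); pivot element 2/5.
After the second pivot the z-row RHS is 368/15 − (-16/5)·(7/3) = 32.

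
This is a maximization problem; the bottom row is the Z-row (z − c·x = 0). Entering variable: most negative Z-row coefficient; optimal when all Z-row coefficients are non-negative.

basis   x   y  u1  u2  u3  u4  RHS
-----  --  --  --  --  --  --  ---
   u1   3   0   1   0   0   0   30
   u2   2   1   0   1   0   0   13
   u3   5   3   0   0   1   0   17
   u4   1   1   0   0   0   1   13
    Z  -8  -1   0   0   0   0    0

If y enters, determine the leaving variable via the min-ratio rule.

u3

Column y entries and ratios — u1: 0 ≤ 0, skip; u2: 13/1 = 13; u3: 17/3 = 17/3; u4: 13/1 = 13.
Smallest ratio is 17/3 in the row of u3, so u3 leaves.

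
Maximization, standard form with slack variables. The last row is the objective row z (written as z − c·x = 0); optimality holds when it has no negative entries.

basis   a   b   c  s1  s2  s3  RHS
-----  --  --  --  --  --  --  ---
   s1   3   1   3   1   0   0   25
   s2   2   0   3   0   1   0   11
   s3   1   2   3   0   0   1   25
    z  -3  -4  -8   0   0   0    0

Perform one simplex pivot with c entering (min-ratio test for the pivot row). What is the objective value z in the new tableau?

88/3

Ratio test on column c — row 1: 25/3 = 25/3; row 2: 11/3 = 11/3; row 3: 25/3 = 25/3. Minimum is 11/3 at row 2 (s2 leaves); pivot element 3.
Pivot on row 2; the z-row RHS becomes 0 − (-8)·(11/3) = 88/3.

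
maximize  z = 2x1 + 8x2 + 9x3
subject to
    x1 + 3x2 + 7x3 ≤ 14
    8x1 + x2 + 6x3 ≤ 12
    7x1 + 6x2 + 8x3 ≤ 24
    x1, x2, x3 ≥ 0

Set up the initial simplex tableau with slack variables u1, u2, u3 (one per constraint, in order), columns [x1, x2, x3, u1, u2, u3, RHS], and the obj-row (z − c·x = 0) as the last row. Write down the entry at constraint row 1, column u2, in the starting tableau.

Slack u2 belongs to constraint 2; its column is the unit vector e_2, so the entry in row 1 is 0.

0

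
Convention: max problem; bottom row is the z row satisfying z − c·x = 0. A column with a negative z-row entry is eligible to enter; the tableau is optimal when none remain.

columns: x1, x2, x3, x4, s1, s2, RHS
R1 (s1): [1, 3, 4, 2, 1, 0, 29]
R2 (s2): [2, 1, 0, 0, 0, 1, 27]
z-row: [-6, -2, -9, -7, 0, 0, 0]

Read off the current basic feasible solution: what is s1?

s1 is basic (row 1); its value is the RHS of that row, 29.

29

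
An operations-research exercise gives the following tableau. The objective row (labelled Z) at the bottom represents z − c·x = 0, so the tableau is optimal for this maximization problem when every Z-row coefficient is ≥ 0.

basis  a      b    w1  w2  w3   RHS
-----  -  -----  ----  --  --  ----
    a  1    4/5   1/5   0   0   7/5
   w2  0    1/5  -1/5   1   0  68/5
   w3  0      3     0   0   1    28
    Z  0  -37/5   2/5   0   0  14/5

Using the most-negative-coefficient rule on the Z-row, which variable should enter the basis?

Negative Z-row entries: b: -37/5.
The most negative is -37/5 in column b, so b enters.

b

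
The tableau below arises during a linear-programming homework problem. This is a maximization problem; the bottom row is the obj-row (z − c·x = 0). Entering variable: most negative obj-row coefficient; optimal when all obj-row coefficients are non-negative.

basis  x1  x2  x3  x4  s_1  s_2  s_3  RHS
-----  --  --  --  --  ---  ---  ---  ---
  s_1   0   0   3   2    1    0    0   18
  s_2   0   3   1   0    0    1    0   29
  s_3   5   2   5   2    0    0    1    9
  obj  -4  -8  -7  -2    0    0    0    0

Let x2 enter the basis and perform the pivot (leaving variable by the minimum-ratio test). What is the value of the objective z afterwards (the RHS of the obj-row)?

Ratio test on column x2 — row 1: entry 0 ≤ 0; row 2: 29/3 = 29/3; row 3: 9/2 = 9/2. Minimum is 9/2 at row 3 (s_3 leaves); pivot element 2.
Pivot on row 3; the obj-row RHS becomes 0 − (-8)·(9/2) = 36.

36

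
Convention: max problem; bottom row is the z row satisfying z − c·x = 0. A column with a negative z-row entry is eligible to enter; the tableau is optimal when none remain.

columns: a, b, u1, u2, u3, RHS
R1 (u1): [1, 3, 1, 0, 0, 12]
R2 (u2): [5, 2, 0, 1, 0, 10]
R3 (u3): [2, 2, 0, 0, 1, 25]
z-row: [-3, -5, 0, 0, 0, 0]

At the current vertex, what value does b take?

b is not in the basis, so in the current basic feasible solution b = 0.

0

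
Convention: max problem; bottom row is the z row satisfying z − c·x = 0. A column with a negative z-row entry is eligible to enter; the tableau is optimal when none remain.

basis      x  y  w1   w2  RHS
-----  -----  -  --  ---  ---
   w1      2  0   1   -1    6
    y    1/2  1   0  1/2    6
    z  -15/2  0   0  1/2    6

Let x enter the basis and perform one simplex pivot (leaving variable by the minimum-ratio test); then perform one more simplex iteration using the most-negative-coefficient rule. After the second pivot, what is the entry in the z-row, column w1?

Ratio test on column x — row 1: 6/2 = 3; row 2: 6/(1/2) = 12. Minimum is 3 at row 1 (w1 leaves); pivot element 2.
Divide row 1 by 2; eliminate column x from the other rows.
Second iteration: most negative z-row entry is -13/4 in column w2, so w2 enters.
Ratio test on column w2 — row 1: entry -1/2 ≤ 0; row 2: (9/2)/(3/4) = 6. Minimum is 6 at row 2 (y leaves); pivot element 3/4.
Divide row 2 by 3/4; eliminate column w2 from the other rows.
After both pivots, the entry at the z-row, column w1 is 8/3.

8/3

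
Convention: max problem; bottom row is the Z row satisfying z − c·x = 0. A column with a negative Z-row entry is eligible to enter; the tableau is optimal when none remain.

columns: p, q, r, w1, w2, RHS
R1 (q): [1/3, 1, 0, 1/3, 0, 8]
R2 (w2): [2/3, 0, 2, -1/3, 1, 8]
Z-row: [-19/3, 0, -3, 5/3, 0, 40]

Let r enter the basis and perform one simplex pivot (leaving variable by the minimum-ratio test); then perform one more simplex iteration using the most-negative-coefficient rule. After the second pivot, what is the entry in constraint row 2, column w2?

3/2

Ratio test on column r — row 1: entry 0 ≤ 0; row 2: 8/2 = 4. Minimum is 4 at row 2 (w2 leaves); pivot element 2.
Divide row 2 by 2; eliminate column r from the other rows.
Second iteration: most negative Z-row entry is -16/3 in column p, so p enters.
Ratio test on column p — row 1: 8/(1/3) = 24; row 2: 4/(1/3) = 12. Minimum is 12 at row 2 (r leaves); pivot element 1/3.
Divide row 2 by 1/3; eliminate column p from the other rows.
After both pivots, the entry at constraint row 2, column w2 is 3/2.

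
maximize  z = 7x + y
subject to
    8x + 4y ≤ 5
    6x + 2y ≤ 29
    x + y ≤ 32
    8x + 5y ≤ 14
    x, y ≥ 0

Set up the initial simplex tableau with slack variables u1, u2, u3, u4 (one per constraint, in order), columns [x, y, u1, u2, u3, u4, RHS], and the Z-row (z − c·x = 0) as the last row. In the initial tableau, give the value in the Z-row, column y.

-1

The Z-row carries the negated objective coefficients: the y entry is -1.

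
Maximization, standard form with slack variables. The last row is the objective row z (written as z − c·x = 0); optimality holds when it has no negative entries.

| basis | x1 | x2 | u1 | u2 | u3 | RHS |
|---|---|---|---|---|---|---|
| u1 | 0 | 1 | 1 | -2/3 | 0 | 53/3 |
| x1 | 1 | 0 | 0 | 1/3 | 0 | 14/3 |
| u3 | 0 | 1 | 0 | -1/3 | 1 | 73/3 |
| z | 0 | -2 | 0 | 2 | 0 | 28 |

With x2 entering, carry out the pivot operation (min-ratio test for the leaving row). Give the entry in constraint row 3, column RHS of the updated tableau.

20/3

Ratio test on column x2 — row 1: (53/3)/1 = 53/3; row 2: entry 0 ≤ 0; row 3: (73/3)/1 = 73/3. Minimum is 53/3 at row 1 (u1 leaves); pivot element 1.
Divide row 1 by 1; eliminate column x2 from the other rows.
Row 3 update in column RHS: 73/3 − 1·(53/3) = 20/3.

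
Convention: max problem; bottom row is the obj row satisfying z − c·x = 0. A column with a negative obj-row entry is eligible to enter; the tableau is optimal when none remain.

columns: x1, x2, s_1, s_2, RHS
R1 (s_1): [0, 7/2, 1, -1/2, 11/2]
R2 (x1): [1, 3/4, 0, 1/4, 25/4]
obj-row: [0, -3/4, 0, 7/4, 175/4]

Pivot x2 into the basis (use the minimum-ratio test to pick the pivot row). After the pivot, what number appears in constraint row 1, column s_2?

-1/7

Ratio test on column x2 — row 1: (11/2)/(7/2) = 11/7; row 2: (25/4)/(3/4) = 25/3. Minimum is 11/7 at row 1 (s_1 leaves); pivot element 7/2.
Divide row 1 by 7/2; eliminate column x2 from the other rows.
In the new row 1, the s_2 entry is the old entry divided by the pivot: (-1/2)/(7/2) = -1/7.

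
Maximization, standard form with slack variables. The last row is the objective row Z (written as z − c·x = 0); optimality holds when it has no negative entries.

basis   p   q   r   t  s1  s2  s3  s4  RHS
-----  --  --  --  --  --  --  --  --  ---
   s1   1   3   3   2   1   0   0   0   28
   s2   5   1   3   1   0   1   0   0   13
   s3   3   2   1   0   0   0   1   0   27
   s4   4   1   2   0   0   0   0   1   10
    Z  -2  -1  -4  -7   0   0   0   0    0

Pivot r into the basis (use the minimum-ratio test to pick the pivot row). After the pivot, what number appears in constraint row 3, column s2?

Ratio test on column r — row 1: 28/3 = 28/3; row 2: 13/3 = 13/3; row 3: 27/1 = 27; row 4: 10/2 = 5. Minimum is 13/3 at row 2 (s2 leaves); pivot element 3.
Divide row 2 by 3; eliminate column r from the other rows.
Row 3 update in column s2: 0 − 1·(1/3) = -1/3.

-1/3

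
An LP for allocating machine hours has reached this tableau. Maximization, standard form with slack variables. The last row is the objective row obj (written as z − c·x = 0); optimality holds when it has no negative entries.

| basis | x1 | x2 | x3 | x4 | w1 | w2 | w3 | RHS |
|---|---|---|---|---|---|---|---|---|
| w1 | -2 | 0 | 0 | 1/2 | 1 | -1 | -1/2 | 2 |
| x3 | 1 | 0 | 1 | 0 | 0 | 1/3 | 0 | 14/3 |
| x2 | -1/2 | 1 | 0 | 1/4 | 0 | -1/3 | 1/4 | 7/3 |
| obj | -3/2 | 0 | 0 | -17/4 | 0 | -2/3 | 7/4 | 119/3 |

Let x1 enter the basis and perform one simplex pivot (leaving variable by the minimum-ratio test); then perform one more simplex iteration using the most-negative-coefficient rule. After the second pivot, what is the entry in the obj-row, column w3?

Ratio test on column x1 — row 1: entry -2 ≤ 0; row 2: (14/3)/1 = 14/3; row 3: entry -1/2 ≤ 0. Minimum is 14/3 at row 2 (x3 leaves); pivot element 1.
Divide row 2 by 1; eliminate column x1 from the other rows.
Second iteration: most negative obj-row entry is -17/4 in column x4, so x4 enters.
Ratio test on column x4 — row 1: (34/3)/(1/2) = 68/3; row 2: entry 0 ≤ 0; row 3: (14/3)/(1/4) = 56/3. Minimum is 56/3 at row 3 (x2 leaves); pivot element 1/4.
Divide row 3 by 1/4; eliminate column x4 from the other rows.
After both pivots, the entry at the obj-row, column w3 is 6.

6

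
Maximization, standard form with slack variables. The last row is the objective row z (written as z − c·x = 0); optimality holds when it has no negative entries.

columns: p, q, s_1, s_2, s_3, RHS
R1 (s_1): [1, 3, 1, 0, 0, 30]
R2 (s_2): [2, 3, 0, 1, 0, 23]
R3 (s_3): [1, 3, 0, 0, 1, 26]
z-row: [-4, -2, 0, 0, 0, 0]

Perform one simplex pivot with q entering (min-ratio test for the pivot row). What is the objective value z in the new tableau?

46/3

Ratio test on column q — row 1: 30/3 = 10; row 2: 23/3 = 23/3; row 3: 26/3 = 26/3. Minimum is 23/3 at row 2 (s_2 leaves); pivot element 3.
Pivot on row 2; the z-row RHS becomes 0 − (-2)·(23/3) = 46/3.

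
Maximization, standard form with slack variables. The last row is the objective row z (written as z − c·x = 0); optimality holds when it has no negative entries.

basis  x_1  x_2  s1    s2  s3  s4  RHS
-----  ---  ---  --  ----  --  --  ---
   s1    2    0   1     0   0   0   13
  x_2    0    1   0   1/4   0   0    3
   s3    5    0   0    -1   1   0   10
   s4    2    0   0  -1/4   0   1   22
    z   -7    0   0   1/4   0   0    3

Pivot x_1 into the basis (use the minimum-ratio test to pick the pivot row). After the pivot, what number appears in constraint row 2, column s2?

1/4

Ratio test on column x_1 — row 1: 13/2 = 13/2; row 2: entry 0 ≤ 0; row 3: 10/5 = 2; row 4: 22/2 = 11. Minimum is 2 at row 3 (s3 leaves); pivot element 5.
Divide row 3 by 5; eliminate column x_1 from the other rows.
Row 2 update in column s2: 1/4 − 0·(-1/5) = 1/4.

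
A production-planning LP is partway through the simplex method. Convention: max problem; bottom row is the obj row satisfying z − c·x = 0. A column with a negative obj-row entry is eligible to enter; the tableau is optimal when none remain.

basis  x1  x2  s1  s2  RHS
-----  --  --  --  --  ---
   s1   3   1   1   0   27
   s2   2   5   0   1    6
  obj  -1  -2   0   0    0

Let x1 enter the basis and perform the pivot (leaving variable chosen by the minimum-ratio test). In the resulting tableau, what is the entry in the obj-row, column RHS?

3

Ratio test on column x1 — row 1: 27/3 = 9; row 2: 6/2 = 3. Minimum is 3 at row 2 (s2 leaves); pivot element 2.
Divide row 2 by 2; eliminate column x1 from the other rows.
obj-row update in column RHS: 0 − (-1)·3 = 3.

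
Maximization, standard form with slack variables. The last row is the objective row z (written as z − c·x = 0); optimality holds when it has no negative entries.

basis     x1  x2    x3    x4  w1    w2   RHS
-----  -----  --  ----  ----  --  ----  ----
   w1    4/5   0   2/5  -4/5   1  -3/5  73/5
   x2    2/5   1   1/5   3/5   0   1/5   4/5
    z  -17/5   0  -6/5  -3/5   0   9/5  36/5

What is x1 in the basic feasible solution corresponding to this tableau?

0

x1 is not in the basis, so in the current basic feasible solution x1 = 0.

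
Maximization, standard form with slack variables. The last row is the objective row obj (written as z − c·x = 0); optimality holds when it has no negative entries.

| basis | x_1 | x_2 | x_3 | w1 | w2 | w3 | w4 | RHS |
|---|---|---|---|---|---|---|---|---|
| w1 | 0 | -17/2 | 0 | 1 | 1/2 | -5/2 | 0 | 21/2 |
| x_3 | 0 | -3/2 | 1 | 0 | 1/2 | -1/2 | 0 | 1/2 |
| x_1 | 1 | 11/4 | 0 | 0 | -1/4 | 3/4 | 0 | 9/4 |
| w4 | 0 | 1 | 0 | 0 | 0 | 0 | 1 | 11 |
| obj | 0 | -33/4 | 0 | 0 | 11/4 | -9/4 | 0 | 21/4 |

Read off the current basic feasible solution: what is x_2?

0

x_2 is not in the basis, so in the current basic feasible solution x_2 = 0.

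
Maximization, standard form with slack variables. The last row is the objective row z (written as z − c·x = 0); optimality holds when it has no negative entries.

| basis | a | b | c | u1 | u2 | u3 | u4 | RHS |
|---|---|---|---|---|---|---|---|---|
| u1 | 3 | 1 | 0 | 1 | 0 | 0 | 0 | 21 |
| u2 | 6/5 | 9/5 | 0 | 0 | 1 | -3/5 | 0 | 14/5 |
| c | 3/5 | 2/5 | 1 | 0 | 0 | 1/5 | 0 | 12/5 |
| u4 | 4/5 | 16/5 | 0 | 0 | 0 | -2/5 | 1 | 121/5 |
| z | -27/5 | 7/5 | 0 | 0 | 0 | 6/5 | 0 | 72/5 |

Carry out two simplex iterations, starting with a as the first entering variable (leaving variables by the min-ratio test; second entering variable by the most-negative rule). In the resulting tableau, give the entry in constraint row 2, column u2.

Ratio test on column a — row 1: 21/3 = 7; row 2: (14/5)/(6/5) = 7/3; row 3: (12/5)/(3/5) = 4; row 4: (121/5)/(4/5) = 121/4. Minimum is 7/3 at row 2 (u2 leaves); pivot element 6/5.
Divide row 2 by 6/5; eliminate column a from the other rows.
Second iteration: most negative z-row entry is -3/2 in column u3, so u3 enters.
Ratio test on column u3 — row 1: 14/(3/2) = 28/3; row 2: entry -1/2 ≤ 0; row 3: 1/(1/2) = 2; row 4: entry 0 ≤ 0. Minimum is 2 at row 3 (c leaves); pivot element 1/2.
Divide row 3 by 1/2; eliminate column u3 from the other rows.
After both pivots, the entry at constraint row 2, column u2 is 1/3.

1/3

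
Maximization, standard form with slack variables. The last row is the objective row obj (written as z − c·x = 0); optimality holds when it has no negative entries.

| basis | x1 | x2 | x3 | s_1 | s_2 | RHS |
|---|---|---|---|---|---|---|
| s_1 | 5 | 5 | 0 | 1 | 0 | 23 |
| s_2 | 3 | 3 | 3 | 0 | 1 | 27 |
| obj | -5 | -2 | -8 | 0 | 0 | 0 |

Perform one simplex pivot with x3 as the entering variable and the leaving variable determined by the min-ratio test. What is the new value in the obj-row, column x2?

Ratio test on column x3 — row 1: entry 0 ≤ 0; row 2: 27/3 = 9. Minimum is 9 at row 2 (s_2 leaves); pivot element 3.
Divide row 2 by 3; eliminate column x3 from the other rows.
obj-row update in column x2: -2 − (-8)·1 = 6.

6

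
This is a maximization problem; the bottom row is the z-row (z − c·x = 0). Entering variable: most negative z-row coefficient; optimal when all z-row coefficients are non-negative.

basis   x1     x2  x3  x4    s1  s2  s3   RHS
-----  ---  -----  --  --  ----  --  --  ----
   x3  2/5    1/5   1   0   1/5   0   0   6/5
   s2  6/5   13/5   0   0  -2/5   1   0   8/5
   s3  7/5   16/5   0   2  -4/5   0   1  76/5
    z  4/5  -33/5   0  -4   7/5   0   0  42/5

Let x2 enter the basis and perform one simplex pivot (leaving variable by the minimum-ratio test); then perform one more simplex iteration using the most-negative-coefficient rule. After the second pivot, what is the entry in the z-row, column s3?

Ratio test on column x2 — row 1: (6/5)/(1/5) = 6; row 2: (8/5)/(13/5) = 8/13; row 3: (76/5)/(16/5) = 19/4. Minimum is 8/13 at row 2 (s2 leaves); pivot element 13/5.
Divide row 2 by 13/5; eliminate column x2 from the other rows.
Second iteration: most negative z-row entry is -4 in column x4, so x4 enters.
Ratio test on column x4 — row 1: entry 0 ≤ 0; row 2: entry 0 ≤ 0; row 3: (172/13)/2 = 86/13. Minimum is 86/13 at row 3 (s3 leaves); pivot element 2.
Divide row 3 by 2; eliminate column x4 from the other rows.
After both pivots, the entry at the z-row, column s3 is 2.

2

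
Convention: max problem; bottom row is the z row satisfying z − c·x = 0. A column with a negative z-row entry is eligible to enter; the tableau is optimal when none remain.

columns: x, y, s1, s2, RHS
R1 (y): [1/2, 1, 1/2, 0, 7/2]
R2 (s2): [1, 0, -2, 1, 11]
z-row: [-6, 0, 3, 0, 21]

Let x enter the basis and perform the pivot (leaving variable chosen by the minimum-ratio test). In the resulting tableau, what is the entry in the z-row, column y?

Ratio test on column x — row 1: (7/2)/(1/2) = 7; row 2: 11/1 = 11. Minimum is 7 at row 1 (y leaves); pivot element 1/2.
Divide row 1 by 1/2; eliminate column x from the other rows.
z-row update in column y: 0 − (-6)·2 = 12.

12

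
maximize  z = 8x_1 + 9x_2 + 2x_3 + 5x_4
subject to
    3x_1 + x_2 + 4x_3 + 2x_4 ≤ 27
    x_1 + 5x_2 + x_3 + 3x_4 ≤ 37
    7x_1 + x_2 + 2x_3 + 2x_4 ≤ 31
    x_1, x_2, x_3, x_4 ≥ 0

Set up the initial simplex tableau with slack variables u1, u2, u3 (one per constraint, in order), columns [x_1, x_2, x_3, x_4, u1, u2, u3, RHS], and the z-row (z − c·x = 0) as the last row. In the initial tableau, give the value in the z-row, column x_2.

The z-row carries the negated objective coefficients: the x_2 entry is -9.

-9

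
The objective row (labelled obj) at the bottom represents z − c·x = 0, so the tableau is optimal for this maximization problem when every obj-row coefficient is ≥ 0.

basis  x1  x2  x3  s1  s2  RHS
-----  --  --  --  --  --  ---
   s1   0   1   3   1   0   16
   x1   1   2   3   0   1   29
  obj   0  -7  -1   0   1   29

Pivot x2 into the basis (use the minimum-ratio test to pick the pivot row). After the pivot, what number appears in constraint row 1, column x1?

-1/2

Ratio test on column x2 — row 1: 16/1 = 16; row 2: 29/2 = 29/2. Minimum is 29/2 at row 2 (x1 leaves); pivot element 2.
Divide row 2 by 2; eliminate column x2 from the other rows.
Row 1 update in column x1: 0 − 1·(1/2) = -1/2.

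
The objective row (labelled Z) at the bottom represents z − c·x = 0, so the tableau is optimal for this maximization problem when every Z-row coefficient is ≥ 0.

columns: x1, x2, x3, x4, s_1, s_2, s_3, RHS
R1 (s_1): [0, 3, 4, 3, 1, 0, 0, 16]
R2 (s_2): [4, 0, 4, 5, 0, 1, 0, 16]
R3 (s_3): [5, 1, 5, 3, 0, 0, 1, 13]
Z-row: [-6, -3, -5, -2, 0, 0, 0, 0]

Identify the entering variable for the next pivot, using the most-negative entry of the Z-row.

Negative Z-row entries: x1: -6, x2: -3, x3: -5, x4: -2.
The most negative is -6 in column x1, so x1 enters.

x1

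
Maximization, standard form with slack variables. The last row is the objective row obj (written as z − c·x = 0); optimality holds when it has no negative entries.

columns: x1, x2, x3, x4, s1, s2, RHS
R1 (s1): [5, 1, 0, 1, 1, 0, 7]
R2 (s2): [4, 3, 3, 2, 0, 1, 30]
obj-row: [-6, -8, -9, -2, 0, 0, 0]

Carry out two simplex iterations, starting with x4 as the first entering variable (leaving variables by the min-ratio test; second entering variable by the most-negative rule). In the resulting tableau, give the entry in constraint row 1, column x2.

1

Ratio test on column x4 — row 1: 7/1 = 7; row 2: 30/2 = 15. Minimum is 7 at row 1 (s1 leaves); pivot element 1.
Divide row 1 by 1; eliminate column x4 from the other rows.
Second iteration: most negative obj-row entry is -9 in column x3, so x3 enters.
Ratio test on column x3 — row 1: entry 0 ≤ 0; row 2: 16/3 = 16/3. Minimum is 16/3 at row 2 (s2 leaves); pivot element 3.
Divide row 2 by 3; eliminate column x3 from the other rows.
After both pivots, the entry at constraint row 1, column x2 is 1.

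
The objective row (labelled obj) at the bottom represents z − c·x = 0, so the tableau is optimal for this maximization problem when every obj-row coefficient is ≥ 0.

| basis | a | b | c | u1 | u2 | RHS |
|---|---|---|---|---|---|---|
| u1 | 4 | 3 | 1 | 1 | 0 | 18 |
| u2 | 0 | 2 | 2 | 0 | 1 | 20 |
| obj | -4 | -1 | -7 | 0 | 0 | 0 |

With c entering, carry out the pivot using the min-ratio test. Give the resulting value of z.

70

Ratio test on column c — row 1: 18/1 = 18; row 2: 20/2 = 10. Minimum is 10 at row 2 (u2 leaves); pivot element 2.
Pivot on row 2; the obj-row RHS becomes 0 − (-7)·10 = 70.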